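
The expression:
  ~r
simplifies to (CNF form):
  ~r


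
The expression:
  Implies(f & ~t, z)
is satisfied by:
  {t: True, z: True, f: False}
  {t: True, z: False, f: False}
  {z: True, t: False, f: False}
  {t: False, z: False, f: False}
  {f: True, t: True, z: True}
  {f: True, t: True, z: False}
  {f: True, z: True, t: False}


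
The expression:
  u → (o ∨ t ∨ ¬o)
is always true.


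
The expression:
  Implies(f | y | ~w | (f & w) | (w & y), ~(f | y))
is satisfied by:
  {y: False, f: False}


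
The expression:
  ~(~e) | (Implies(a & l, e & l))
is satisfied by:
  {e: True, l: False, a: False}
  {l: False, a: False, e: False}
  {a: True, e: True, l: False}
  {a: True, l: False, e: False}
  {e: True, l: True, a: False}
  {l: True, e: False, a: False}
  {a: True, l: True, e: True}


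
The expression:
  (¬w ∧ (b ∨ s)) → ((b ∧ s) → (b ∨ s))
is always true.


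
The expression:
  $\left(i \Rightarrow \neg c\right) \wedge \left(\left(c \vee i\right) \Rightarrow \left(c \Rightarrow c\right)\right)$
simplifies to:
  $\neg c \vee \neg i$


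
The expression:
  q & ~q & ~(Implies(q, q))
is never true.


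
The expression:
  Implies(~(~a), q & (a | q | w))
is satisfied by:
  {q: True, a: False}
  {a: False, q: False}
  {a: True, q: True}


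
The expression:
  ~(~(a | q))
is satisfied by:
  {a: True, q: True}
  {a: True, q: False}
  {q: True, a: False}


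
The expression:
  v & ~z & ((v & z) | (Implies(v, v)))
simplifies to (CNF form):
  v & ~z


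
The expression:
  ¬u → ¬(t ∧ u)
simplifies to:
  True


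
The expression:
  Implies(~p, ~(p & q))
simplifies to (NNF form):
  True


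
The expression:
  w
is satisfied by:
  {w: True}


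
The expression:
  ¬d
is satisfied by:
  {d: False}


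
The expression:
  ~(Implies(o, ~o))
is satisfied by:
  {o: True}


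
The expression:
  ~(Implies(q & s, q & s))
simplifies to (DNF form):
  False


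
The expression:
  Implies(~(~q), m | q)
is always true.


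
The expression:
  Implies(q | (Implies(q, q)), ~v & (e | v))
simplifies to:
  e & ~v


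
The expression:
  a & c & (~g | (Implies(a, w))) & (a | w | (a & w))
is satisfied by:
  {a: True, c: True, w: True, g: False}
  {a: True, c: True, g: False, w: False}
  {a: True, c: True, w: True, g: True}


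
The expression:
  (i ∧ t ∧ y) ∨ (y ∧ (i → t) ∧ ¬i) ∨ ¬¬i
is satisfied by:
  {i: True, y: True}
  {i: True, y: False}
  {y: True, i: False}


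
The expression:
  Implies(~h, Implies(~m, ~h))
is always true.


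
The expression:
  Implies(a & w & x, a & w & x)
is always true.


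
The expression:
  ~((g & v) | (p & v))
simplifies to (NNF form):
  ~v | (~g & ~p)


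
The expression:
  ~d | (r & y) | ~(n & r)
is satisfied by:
  {y: True, d: False, n: False, r: False}
  {y: False, d: False, n: False, r: False}
  {r: True, y: True, d: False, n: False}
  {r: True, y: False, d: False, n: False}
  {y: True, n: True, r: False, d: False}
  {n: True, r: False, d: False, y: False}
  {r: True, n: True, y: True, d: False}
  {r: True, n: True, y: False, d: False}
  {y: True, d: True, r: False, n: False}
  {d: True, r: False, n: False, y: False}
  {y: True, r: True, d: True, n: False}
  {r: True, d: True, y: False, n: False}
  {y: True, n: True, d: True, r: False}
  {n: True, d: True, r: False, y: False}
  {r: True, n: True, d: True, y: True}


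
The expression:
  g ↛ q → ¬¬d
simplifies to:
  d ∨ q ∨ ¬g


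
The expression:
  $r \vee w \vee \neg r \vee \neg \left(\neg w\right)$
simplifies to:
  $\text{True}$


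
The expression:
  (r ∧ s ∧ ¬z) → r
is always true.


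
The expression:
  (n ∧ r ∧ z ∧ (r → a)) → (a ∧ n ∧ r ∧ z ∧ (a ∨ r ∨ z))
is always true.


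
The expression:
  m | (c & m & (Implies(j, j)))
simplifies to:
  m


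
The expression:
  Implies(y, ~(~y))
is always true.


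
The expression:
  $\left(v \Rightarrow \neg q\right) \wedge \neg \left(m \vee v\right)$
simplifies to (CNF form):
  $\neg m \wedge \neg v$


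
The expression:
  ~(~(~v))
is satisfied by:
  {v: False}


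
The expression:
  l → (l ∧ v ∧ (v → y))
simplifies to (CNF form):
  (v ∨ ¬l) ∧ (y ∨ ¬l)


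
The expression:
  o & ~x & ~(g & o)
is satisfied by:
  {o: True, x: False, g: False}


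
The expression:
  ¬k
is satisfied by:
  {k: False}


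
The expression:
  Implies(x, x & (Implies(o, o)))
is always true.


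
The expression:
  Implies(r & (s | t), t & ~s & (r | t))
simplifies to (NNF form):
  ~r | ~s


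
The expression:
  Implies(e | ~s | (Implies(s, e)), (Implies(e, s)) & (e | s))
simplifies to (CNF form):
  s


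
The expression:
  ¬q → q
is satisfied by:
  {q: True}


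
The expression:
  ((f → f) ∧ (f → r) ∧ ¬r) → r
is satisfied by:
  {r: True, f: True}
  {r: True, f: False}
  {f: True, r: False}


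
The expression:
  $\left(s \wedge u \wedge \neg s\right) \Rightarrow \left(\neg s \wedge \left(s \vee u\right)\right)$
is always true.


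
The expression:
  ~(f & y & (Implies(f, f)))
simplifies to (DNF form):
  ~f | ~y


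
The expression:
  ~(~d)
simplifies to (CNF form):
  d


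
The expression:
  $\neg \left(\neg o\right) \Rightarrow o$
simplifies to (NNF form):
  $\text{True}$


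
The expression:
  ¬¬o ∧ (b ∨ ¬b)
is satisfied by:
  {o: True}


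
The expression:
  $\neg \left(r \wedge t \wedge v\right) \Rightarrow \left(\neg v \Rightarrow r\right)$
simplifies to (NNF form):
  $r \vee v$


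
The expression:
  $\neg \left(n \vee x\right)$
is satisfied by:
  {n: False, x: False}


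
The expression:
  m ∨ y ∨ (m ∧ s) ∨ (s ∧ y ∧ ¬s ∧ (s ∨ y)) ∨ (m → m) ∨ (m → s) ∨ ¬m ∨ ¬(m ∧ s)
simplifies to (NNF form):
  True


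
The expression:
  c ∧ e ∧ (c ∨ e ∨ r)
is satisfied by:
  {c: True, e: True}


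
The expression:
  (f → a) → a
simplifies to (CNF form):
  a ∨ f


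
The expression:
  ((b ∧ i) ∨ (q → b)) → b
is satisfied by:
  {b: True, q: True}
  {b: True, q: False}
  {q: True, b: False}


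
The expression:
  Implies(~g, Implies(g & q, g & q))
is always true.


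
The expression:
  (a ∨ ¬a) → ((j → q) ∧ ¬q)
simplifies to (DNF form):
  ¬j ∧ ¬q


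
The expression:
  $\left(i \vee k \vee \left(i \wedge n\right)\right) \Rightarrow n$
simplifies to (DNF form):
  $n \vee \left(\neg i \wedge \neg k\right)$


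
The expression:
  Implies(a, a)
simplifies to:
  True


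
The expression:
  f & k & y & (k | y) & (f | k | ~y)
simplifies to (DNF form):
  f & k & y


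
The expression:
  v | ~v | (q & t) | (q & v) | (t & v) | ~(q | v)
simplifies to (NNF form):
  True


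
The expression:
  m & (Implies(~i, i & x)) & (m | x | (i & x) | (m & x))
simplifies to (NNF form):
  i & m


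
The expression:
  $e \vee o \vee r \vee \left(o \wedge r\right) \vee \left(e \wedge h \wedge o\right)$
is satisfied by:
  {r: True, o: True, e: True}
  {r: True, o: True, e: False}
  {r: True, e: True, o: False}
  {r: True, e: False, o: False}
  {o: True, e: True, r: False}
  {o: True, e: False, r: False}
  {e: True, o: False, r: False}


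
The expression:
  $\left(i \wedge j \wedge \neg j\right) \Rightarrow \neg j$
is always true.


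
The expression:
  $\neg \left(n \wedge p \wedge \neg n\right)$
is always true.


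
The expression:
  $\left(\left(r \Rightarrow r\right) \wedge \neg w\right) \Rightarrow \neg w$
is always true.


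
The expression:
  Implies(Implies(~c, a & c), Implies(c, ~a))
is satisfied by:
  {c: False, a: False}
  {a: True, c: False}
  {c: True, a: False}


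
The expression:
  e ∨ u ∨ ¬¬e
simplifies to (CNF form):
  e ∨ u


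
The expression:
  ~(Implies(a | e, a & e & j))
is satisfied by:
  {e: True, a: False, j: False}
  {j: True, e: True, a: False}
  {e: True, a: True, j: False}
  {a: True, j: False, e: False}
  {j: True, a: True, e: False}


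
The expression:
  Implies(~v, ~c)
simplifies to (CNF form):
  v | ~c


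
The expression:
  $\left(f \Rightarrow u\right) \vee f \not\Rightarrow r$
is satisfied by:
  {u: True, r: False, f: False}
  {u: False, r: False, f: False}
  {f: True, u: True, r: False}
  {f: True, u: False, r: False}
  {r: True, u: True, f: False}
  {r: True, u: False, f: False}
  {r: True, f: True, u: True}


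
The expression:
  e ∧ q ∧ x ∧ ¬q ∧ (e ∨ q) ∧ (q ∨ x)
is never true.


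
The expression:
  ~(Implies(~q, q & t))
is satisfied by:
  {q: False}


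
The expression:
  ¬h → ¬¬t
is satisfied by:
  {t: True, h: True}
  {t: True, h: False}
  {h: True, t: False}


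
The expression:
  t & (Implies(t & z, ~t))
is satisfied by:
  {t: True, z: False}


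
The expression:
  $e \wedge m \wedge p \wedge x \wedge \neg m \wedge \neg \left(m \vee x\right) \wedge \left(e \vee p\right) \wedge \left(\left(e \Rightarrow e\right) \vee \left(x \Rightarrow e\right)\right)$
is never true.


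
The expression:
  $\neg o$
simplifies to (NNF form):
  $\neg o$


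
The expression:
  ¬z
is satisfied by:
  {z: False}


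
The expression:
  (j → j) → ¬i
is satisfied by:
  {i: False}


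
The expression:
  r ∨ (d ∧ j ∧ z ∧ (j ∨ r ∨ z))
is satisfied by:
  {r: True, d: True, j: True, z: True}
  {r: True, d: True, j: True, z: False}
  {r: True, d: True, z: True, j: False}
  {r: True, d: True, z: False, j: False}
  {r: True, j: True, z: True, d: False}
  {r: True, j: True, z: False, d: False}
  {r: True, j: False, z: True, d: False}
  {r: True, j: False, z: False, d: False}
  {d: True, j: True, z: True, r: False}


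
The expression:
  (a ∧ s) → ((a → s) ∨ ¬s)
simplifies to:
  True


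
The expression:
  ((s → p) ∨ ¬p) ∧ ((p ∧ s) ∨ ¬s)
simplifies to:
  p ∨ ¬s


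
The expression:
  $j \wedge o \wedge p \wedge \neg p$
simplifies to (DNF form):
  $\text{False}$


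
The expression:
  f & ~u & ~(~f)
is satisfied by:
  {f: True, u: False}


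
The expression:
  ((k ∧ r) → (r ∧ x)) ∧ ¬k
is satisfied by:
  {k: False}


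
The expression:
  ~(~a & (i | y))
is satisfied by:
  {a: True, i: False, y: False}
  {a: True, y: True, i: False}
  {a: True, i: True, y: False}
  {a: True, y: True, i: True}
  {y: False, i: False, a: False}


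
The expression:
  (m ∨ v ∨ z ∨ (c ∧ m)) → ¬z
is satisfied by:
  {z: False}


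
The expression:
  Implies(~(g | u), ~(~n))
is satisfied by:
  {n: True, g: True, u: True}
  {n: True, g: True, u: False}
  {n: True, u: True, g: False}
  {n: True, u: False, g: False}
  {g: True, u: True, n: False}
  {g: True, u: False, n: False}
  {u: True, g: False, n: False}


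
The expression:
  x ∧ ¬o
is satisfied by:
  {x: True, o: False}


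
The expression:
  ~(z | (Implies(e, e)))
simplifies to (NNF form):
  False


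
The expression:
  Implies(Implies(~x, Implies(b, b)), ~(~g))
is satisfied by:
  {g: True}


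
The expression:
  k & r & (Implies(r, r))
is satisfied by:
  {r: True, k: True}


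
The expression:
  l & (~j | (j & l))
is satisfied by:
  {l: True}


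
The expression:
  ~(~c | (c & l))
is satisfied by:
  {c: True, l: False}


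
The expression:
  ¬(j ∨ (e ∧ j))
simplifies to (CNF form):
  ¬j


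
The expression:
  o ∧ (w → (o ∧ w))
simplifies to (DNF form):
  o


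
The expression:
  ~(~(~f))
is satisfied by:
  {f: False}


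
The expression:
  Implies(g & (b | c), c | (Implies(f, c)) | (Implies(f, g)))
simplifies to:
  True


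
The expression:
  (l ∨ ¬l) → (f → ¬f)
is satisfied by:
  {f: False}


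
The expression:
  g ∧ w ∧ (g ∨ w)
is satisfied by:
  {w: True, g: True}


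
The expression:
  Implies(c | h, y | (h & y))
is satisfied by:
  {y: True, c: False, h: False}
  {y: True, h: True, c: False}
  {y: True, c: True, h: False}
  {y: True, h: True, c: True}
  {h: False, c: False, y: False}


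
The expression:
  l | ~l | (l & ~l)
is always true.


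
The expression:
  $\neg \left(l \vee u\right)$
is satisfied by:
  {u: False, l: False}


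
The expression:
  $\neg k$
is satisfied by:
  {k: False}


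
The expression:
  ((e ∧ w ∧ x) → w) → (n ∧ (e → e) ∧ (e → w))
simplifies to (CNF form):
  n ∧ (w ∨ ¬e)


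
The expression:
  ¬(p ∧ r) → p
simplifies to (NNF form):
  p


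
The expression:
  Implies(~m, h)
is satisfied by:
  {m: True, h: True}
  {m: True, h: False}
  {h: True, m: False}


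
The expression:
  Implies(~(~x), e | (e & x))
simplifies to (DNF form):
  e | ~x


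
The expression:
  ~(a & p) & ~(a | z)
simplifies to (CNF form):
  ~a & ~z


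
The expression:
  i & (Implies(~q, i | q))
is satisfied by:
  {i: True}


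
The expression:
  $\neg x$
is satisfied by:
  {x: False}


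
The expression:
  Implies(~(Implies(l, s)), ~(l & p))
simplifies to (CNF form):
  s | ~l | ~p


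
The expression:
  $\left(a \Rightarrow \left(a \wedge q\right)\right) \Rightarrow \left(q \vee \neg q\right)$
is always true.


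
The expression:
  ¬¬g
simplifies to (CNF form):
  g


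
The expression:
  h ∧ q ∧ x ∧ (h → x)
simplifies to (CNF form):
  h ∧ q ∧ x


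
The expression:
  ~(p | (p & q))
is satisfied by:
  {p: False}


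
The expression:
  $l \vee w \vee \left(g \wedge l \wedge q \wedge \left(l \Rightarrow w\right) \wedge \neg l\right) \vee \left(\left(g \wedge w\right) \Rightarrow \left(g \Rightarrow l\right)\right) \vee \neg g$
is always true.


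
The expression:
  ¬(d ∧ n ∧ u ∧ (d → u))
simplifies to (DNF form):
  ¬d ∨ ¬n ∨ ¬u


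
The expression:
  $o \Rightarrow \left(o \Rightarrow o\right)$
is always true.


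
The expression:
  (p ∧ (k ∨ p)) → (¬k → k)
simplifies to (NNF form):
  k ∨ ¬p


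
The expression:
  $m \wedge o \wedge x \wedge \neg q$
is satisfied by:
  {m: True, x: True, o: True, q: False}


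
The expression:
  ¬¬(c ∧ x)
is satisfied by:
  {c: True, x: True}


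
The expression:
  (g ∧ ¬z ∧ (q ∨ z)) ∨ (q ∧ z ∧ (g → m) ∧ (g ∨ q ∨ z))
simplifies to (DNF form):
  (g ∧ m ∧ q) ∨ (g ∧ q ∧ ¬g) ∨ (g ∧ q ∧ ¬z) ∨ (m ∧ q ∧ z) ∨ (q ∧ z ∧ ¬g) ∨ (q ∧ z ∧ ¬z)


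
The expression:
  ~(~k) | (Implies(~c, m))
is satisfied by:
  {c: True, k: True, m: True}
  {c: True, k: True, m: False}
  {c: True, m: True, k: False}
  {c: True, m: False, k: False}
  {k: True, m: True, c: False}
  {k: True, m: False, c: False}
  {m: True, k: False, c: False}


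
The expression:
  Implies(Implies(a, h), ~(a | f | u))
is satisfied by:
  {a: True, u: False, f: False, h: False}
  {a: True, f: True, u: False, h: False}
  {a: True, u: True, f: False, h: False}
  {a: True, f: True, u: True, h: False}
  {h: False, u: False, f: False, a: False}
  {h: True, u: False, f: False, a: False}


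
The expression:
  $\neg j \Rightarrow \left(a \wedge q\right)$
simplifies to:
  $j \vee \left(a \wedge q\right)$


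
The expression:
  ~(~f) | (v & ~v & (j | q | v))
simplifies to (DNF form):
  f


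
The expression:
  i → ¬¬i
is always true.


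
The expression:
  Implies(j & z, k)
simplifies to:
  k | ~j | ~z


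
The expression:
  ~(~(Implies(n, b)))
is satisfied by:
  {b: True, n: False}
  {n: False, b: False}
  {n: True, b: True}


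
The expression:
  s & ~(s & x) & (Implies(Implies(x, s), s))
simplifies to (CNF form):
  s & ~x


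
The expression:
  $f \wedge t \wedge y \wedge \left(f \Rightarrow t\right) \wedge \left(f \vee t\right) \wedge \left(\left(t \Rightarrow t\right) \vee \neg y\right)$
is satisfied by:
  {t: True, f: True, y: True}


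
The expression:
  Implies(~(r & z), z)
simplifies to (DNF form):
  z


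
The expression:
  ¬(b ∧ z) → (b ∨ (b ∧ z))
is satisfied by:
  {b: True}


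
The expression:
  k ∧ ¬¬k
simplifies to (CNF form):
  k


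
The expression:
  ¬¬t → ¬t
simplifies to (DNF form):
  ¬t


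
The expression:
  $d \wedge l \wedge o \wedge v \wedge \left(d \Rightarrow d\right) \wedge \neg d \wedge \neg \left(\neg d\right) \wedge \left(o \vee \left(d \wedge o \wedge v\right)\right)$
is never true.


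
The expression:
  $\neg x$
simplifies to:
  $\neg x$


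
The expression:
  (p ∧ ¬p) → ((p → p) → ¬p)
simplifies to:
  True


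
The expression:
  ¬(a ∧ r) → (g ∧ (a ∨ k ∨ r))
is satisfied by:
  {r: True, a: True, g: True, k: True}
  {r: True, a: True, g: True, k: False}
  {r: True, g: True, k: True, a: False}
  {r: True, g: True, k: False, a: False}
  {a: True, g: True, k: True, r: False}
  {a: True, g: True, k: False, r: False}
  {g: True, k: True, a: False, r: False}
  {r: True, a: True, k: True, g: False}
  {r: True, a: True, k: False, g: False}


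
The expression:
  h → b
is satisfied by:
  {b: True, h: False}
  {h: False, b: False}
  {h: True, b: True}


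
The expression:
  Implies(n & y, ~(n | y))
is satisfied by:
  {y: False, n: False}
  {n: True, y: False}
  {y: True, n: False}


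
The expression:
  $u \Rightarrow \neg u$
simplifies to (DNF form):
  $\neg u$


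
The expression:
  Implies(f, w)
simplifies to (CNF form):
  w | ~f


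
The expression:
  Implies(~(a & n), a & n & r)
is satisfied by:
  {a: True, n: True}


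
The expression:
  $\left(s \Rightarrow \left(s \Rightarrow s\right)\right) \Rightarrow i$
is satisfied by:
  {i: True}


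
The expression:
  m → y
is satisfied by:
  {y: True, m: False}
  {m: False, y: False}
  {m: True, y: True}


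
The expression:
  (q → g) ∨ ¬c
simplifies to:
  g ∨ ¬c ∨ ¬q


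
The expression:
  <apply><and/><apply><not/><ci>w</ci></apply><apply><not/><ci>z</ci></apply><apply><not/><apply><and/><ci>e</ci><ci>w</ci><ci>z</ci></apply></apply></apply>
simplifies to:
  <apply><and/><apply><not/><ci>w</ci></apply><apply><not/><ci>z</ci></apply></apply>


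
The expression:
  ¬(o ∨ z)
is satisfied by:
  {o: False, z: False}


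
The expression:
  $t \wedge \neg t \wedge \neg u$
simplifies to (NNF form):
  $\text{False}$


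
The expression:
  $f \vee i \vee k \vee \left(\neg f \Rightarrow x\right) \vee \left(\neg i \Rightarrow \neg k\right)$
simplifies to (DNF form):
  $\text{True}$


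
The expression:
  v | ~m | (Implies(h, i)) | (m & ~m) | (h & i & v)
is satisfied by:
  {i: True, v: True, h: False, m: False}
  {i: True, h: False, m: False, v: False}
  {v: True, h: False, m: False, i: False}
  {v: False, h: False, m: False, i: False}
  {i: True, m: True, v: True, h: False}
  {i: True, m: True, v: False, h: False}
  {m: True, v: True, i: False, h: False}
  {m: True, i: False, h: False, v: False}
  {v: True, i: True, h: True, m: False}
  {i: True, h: True, v: False, m: False}
  {v: True, h: True, i: False, m: False}
  {h: True, i: False, m: False, v: False}
  {i: True, m: True, h: True, v: True}
  {i: True, m: True, h: True, v: False}
  {m: True, h: True, v: True, i: False}


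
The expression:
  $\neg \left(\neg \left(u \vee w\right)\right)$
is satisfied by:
  {u: True, w: True}
  {u: True, w: False}
  {w: True, u: False}


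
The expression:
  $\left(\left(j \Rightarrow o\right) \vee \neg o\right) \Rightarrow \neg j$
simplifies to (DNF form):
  $\neg j$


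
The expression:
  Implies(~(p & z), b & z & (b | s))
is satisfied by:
  {z: True, b: True, p: True}
  {z: True, b: True, p: False}
  {z: True, p: True, b: False}


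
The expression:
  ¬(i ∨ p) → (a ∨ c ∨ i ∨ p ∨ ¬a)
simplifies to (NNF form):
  True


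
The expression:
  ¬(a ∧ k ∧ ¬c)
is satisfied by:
  {c: True, k: False, a: False}
  {k: False, a: False, c: False}
  {a: True, c: True, k: False}
  {a: True, k: False, c: False}
  {c: True, k: True, a: False}
  {k: True, c: False, a: False}
  {a: True, k: True, c: True}


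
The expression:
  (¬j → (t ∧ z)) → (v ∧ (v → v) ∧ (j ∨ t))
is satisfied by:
  {v: True, j: False, z: False, t: False}
  {v: True, t: True, j: False, z: False}
  {v: True, z: True, j: False, t: False}
  {v: True, t: True, z: True, j: False}
  {v: True, j: True, z: False, t: False}
  {v: True, t: True, j: True, z: False}
  {v: True, z: True, j: True, t: False}
  {v: True, t: True, z: True, j: True}
  {t: False, j: False, z: False, v: False}
  {t: True, j: False, z: False, v: False}
  {z: True, t: False, j: False, v: False}


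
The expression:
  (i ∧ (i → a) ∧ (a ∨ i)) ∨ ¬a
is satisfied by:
  {i: True, a: False}
  {a: False, i: False}
  {a: True, i: True}


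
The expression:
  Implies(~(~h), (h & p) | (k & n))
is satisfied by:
  {n: True, p: True, k: True, h: False}
  {n: True, p: True, k: False, h: False}
  {p: True, k: True, h: False, n: False}
  {p: True, k: False, h: False, n: False}
  {n: True, k: True, h: False, p: False}
  {n: True, k: False, h: False, p: False}
  {k: True, n: False, h: False, p: False}
  {k: False, n: False, h: False, p: False}
  {n: True, p: True, h: True, k: True}
  {n: True, p: True, h: True, k: False}
  {p: True, h: True, k: True, n: False}
  {p: True, h: True, k: False, n: False}
  {n: True, h: True, k: True, p: False}


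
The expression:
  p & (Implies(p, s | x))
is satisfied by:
  {p: True, x: True, s: True}
  {p: True, x: True, s: False}
  {p: True, s: True, x: False}


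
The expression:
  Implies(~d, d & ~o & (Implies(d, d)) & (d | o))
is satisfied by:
  {d: True}


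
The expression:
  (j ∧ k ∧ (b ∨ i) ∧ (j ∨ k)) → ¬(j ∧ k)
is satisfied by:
  {b: False, k: False, j: False, i: False}
  {i: True, b: False, k: False, j: False}
  {b: True, i: False, k: False, j: False}
  {i: True, b: True, k: False, j: False}
  {j: True, i: False, b: False, k: False}
  {j: True, i: True, b: False, k: False}
  {j: True, b: True, i: False, k: False}
  {j: True, i: True, b: True, k: False}
  {k: True, j: False, b: False, i: False}
  {k: True, i: True, j: False, b: False}
  {k: True, b: True, j: False, i: False}
  {i: True, k: True, b: True, j: False}
  {k: True, j: True, i: False, b: False}


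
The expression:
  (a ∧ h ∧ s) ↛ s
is never true.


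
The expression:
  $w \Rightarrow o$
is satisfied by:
  {o: True, w: False}
  {w: False, o: False}
  {w: True, o: True}


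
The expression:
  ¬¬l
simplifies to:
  l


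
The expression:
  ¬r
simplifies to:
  ¬r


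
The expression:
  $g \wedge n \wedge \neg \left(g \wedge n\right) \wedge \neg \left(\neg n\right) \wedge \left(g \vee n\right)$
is never true.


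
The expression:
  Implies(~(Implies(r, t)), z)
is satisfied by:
  {t: True, z: True, r: False}
  {t: True, z: False, r: False}
  {z: True, t: False, r: False}
  {t: False, z: False, r: False}
  {t: True, r: True, z: True}
  {t: True, r: True, z: False}
  {r: True, z: True, t: False}


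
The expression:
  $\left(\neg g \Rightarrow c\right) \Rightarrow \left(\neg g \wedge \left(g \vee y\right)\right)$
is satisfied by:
  {y: True, c: False, g: False}
  {c: False, g: False, y: False}
  {y: True, c: True, g: False}


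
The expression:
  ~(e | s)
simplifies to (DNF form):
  ~e & ~s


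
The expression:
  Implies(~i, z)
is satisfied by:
  {i: True, z: True}
  {i: True, z: False}
  {z: True, i: False}


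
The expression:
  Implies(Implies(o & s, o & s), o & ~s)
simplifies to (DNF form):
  o & ~s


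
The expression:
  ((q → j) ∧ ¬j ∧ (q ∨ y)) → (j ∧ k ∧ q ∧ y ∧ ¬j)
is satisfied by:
  {q: True, j: True, y: False}
  {q: True, j: False, y: False}
  {j: True, q: False, y: False}
  {q: False, j: False, y: False}
  {y: True, q: True, j: True}
  {y: True, q: True, j: False}
  {y: True, j: True, q: False}


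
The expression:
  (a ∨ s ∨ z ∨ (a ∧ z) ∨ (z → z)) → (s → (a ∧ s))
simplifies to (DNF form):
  a ∨ ¬s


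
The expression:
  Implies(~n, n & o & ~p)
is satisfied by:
  {n: True}


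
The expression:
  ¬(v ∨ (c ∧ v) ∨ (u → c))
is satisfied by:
  {u: True, v: False, c: False}


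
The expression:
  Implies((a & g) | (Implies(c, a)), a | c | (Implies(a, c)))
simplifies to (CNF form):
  True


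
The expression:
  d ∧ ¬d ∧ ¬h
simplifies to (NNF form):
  False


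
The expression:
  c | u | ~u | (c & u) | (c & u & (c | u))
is always true.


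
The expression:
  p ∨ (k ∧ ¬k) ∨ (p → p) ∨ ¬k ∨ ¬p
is always true.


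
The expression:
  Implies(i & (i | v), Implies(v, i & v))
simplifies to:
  True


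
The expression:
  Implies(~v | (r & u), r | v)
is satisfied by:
  {r: True, v: True}
  {r: True, v: False}
  {v: True, r: False}


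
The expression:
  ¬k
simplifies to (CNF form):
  ¬k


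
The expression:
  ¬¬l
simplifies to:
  l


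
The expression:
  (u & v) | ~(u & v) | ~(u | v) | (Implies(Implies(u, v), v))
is always true.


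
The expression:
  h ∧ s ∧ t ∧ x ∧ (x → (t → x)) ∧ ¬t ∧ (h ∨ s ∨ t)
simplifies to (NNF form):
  False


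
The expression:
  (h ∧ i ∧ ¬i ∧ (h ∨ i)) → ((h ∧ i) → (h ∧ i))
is always true.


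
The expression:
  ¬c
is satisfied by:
  {c: False}


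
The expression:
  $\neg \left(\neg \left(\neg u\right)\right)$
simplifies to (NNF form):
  $\neg u$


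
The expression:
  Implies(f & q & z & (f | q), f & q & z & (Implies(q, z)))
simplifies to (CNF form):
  True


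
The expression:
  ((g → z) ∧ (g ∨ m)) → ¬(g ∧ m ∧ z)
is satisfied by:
  {g: False, m: False, z: False}
  {z: True, g: False, m: False}
  {m: True, g: False, z: False}
  {z: True, m: True, g: False}
  {g: True, z: False, m: False}
  {z: True, g: True, m: False}
  {m: True, g: True, z: False}


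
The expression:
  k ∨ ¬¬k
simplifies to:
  k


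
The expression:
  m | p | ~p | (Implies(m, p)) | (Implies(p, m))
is always true.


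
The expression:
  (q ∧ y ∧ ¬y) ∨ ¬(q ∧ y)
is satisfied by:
  {q: False, y: False}
  {y: True, q: False}
  {q: True, y: False}


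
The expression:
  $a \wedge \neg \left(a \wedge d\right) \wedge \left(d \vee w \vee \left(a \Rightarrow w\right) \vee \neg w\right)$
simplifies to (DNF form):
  $a \wedge \neg d$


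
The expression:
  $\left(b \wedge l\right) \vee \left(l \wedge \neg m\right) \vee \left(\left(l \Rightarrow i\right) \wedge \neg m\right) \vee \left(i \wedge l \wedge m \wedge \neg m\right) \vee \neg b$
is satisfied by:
  {l: True, m: False, b: False}
  {m: False, b: False, l: False}
  {b: True, l: True, m: False}
  {b: True, m: False, l: False}
  {l: True, m: True, b: False}
  {m: True, l: False, b: False}
  {b: True, m: True, l: True}


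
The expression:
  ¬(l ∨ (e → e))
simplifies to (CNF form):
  False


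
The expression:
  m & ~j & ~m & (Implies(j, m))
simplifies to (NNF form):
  False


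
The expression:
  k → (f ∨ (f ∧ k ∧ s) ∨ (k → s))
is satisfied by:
  {s: True, f: True, k: False}
  {s: True, f: False, k: False}
  {f: True, s: False, k: False}
  {s: False, f: False, k: False}
  {s: True, k: True, f: True}
  {s: True, k: True, f: False}
  {k: True, f: True, s: False}


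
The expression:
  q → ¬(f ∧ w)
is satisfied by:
  {w: False, q: False, f: False}
  {f: True, w: False, q: False}
  {q: True, w: False, f: False}
  {f: True, q: True, w: False}
  {w: True, f: False, q: False}
  {f: True, w: True, q: False}
  {q: True, w: True, f: False}


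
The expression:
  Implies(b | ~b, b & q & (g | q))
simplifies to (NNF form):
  b & q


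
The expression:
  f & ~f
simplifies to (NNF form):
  False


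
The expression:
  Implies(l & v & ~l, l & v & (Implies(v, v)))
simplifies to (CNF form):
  True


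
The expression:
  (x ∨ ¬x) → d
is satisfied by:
  {d: True}


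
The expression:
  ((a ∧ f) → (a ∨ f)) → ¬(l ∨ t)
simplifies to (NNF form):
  ¬l ∧ ¬t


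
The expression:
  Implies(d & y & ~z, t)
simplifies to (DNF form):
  t | z | ~d | ~y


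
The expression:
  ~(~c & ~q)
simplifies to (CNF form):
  c | q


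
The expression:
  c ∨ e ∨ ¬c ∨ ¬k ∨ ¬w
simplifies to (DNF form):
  True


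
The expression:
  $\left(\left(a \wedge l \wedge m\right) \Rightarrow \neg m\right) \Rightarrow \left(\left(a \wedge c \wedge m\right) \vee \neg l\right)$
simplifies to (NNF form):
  $\left(a \wedge m\right) \vee \neg l$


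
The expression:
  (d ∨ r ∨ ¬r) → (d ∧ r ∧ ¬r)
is never true.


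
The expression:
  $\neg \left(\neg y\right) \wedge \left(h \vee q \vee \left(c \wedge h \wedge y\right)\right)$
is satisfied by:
  {y: True, q: True, h: True}
  {y: True, q: True, h: False}
  {y: True, h: True, q: False}


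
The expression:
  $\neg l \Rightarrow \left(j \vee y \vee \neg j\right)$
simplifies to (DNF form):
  $\text{True}$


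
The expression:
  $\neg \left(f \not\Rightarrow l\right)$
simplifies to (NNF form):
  $l \vee \neg f$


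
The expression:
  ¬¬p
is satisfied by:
  {p: True}


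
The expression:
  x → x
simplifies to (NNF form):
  True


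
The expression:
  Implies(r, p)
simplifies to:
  p | ~r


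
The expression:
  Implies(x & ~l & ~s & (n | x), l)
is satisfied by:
  {l: True, s: True, x: False}
  {l: True, s: False, x: False}
  {s: True, l: False, x: False}
  {l: False, s: False, x: False}
  {x: True, l: True, s: True}
  {x: True, l: True, s: False}
  {x: True, s: True, l: False}


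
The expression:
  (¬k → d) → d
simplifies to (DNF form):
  d ∨ ¬k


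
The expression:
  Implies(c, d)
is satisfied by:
  {d: True, c: False}
  {c: False, d: False}
  {c: True, d: True}


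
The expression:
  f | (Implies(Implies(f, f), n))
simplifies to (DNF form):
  f | n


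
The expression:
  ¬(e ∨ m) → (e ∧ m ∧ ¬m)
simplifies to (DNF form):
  e ∨ m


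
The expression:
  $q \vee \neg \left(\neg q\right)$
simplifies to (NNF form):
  $q$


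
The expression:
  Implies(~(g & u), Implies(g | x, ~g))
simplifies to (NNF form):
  u | ~g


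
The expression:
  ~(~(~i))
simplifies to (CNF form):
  ~i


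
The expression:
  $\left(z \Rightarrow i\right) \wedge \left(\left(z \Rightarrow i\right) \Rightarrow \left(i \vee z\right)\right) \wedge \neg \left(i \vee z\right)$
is never true.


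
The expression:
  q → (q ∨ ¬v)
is always true.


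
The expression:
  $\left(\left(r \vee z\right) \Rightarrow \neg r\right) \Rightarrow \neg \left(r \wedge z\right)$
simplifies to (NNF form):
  $\text{True}$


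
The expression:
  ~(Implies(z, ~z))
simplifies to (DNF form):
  z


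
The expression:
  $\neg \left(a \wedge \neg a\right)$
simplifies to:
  $\text{True}$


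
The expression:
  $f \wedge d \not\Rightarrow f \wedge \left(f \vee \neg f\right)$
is never true.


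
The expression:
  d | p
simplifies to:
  d | p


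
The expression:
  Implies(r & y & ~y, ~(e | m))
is always true.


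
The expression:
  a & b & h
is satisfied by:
  {a: True, h: True, b: True}


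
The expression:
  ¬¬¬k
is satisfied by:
  {k: False}


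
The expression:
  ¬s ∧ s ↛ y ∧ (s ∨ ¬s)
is never true.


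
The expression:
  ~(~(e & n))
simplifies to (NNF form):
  e & n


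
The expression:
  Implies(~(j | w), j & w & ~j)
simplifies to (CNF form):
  j | w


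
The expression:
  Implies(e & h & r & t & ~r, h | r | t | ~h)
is always true.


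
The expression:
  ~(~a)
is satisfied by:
  {a: True}


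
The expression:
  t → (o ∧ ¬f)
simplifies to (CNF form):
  (o ∨ ¬t) ∧ (¬f ∨ ¬t)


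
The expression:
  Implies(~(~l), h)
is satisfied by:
  {h: True, l: False}
  {l: False, h: False}
  {l: True, h: True}


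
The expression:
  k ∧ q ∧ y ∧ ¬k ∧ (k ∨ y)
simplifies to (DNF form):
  False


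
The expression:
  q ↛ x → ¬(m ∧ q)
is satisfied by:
  {x: True, m: False, q: False}
  {m: False, q: False, x: False}
  {x: True, q: True, m: False}
  {q: True, m: False, x: False}
  {x: True, m: True, q: False}
  {m: True, x: False, q: False}
  {x: True, q: True, m: True}


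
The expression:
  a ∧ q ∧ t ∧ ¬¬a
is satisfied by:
  {t: True, a: True, q: True}


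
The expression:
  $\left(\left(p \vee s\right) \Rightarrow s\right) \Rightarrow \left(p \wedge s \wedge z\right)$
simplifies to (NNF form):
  $p \wedge \left(z \vee \neg s\right)$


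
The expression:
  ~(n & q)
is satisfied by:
  {q: False, n: False}
  {n: True, q: False}
  {q: True, n: False}


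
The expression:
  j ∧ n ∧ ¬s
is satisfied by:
  {j: True, n: True, s: False}


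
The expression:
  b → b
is always true.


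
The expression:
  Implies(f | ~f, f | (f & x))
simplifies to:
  f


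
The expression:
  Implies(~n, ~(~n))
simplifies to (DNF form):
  n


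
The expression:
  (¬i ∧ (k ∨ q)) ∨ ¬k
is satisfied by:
  {k: False, i: False}
  {i: True, k: False}
  {k: True, i: False}


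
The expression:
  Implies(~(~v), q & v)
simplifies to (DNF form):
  q | ~v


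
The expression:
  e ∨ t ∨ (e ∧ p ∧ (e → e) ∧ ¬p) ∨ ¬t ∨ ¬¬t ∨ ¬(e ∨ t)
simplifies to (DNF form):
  True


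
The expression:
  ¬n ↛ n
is always true.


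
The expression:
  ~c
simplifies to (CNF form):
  ~c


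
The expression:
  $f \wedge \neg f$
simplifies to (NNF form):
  $\text{False}$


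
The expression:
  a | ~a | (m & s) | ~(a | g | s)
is always true.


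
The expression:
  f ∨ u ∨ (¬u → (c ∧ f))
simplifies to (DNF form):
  f ∨ u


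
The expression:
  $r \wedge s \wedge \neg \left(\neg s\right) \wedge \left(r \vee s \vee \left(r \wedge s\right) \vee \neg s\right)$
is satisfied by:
  {r: True, s: True}


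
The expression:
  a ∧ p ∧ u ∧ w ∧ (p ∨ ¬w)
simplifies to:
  a ∧ p ∧ u ∧ w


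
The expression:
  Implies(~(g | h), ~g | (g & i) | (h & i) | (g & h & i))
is always true.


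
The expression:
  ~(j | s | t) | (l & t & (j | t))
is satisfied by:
  {l: True, t: True, s: False, j: False}
  {l: True, t: True, j: True, s: False}
  {l: True, t: True, s: True, j: False}
  {l: True, t: True, j: True, s: True}
  {l: True, s: False, j: False, t: False}
  {l: False, s: False, j: False, t: False}


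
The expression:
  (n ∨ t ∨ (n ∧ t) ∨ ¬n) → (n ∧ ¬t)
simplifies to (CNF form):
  n ∧ ¬t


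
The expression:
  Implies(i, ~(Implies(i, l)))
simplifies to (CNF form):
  ~i | ~l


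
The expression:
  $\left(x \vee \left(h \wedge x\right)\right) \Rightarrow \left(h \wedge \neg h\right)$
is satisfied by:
  {x: False}


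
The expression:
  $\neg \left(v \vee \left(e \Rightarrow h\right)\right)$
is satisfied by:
  {e: True, v: False, h: False}


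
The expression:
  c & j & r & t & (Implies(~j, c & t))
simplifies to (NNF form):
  c & j & r & t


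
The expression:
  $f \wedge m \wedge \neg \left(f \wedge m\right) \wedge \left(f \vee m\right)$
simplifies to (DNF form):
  $\text{False}$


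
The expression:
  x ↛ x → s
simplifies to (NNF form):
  True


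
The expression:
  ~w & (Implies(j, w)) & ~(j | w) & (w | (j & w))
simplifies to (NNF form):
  False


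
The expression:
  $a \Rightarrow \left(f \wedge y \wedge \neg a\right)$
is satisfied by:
  {a: False}


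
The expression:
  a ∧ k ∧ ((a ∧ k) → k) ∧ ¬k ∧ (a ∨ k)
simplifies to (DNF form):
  False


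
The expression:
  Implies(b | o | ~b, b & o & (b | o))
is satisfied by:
  {b: True, o: True}


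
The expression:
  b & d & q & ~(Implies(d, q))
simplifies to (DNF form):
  False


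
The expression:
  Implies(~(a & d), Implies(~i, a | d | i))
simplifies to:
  a | d | i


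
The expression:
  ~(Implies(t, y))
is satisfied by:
  {t: True, y: False}


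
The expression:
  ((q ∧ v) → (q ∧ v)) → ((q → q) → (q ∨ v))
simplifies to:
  q ∨ v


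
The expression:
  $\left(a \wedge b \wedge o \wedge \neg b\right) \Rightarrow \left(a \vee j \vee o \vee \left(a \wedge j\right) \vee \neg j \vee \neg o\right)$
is always true.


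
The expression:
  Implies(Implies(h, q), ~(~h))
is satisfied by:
  {h: True}


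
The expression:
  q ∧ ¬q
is never true.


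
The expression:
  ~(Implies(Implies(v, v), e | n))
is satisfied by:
  {n: False, e: False}


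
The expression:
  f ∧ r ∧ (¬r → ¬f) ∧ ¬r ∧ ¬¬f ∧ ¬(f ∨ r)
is never true.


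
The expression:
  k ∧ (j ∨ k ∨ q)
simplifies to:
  k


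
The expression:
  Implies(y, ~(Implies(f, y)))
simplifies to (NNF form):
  ~y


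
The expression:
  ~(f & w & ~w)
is always true.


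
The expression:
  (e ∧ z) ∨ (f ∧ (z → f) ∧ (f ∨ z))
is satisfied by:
  {z: True, f: True, e: True}
  {z: True, f: True, e: False}
  {f: True, e: True, z: False}
  {f: True, e: False, z: False}
  {z: True, e: True, f: False}


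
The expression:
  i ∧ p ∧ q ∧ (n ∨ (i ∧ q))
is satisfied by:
  {i: True, p: True, q: True}


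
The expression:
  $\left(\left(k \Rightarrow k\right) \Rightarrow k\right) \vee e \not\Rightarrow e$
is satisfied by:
  {k: True}


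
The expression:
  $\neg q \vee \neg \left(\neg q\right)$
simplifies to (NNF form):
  $\text{True}$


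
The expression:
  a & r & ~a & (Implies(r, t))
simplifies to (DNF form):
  False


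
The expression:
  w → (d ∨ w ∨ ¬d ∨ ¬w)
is always true.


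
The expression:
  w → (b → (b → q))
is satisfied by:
  {q: True, w: False, b: False}
  {w: False, b: False, q: False}
  {b: True, q: True, w: False}
  {b: True, w: False, q: False}
  {q: True, w: True, b: False}
  {w: True, q: False, b: False}
  {b: True, w: True, q: True}


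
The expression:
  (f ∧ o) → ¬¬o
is always true.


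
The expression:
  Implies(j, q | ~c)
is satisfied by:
  {q: True, c: False, j: False}
  {c: False, j: False, q: False}
  {j: True, q: True, c: False}
  {j: True, c: False, q: False}
  {q: True, c: True, j: False}
  {c: True, q: False, j: False}
  {j: True, c: True, q: True}


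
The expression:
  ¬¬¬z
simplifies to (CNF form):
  ¬z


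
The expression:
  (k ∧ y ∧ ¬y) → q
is always true.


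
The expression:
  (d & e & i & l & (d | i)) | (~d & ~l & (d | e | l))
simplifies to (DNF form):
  (e & l & ~l) | (d & e & i & l) | (e & ~d & ~l) | (d & e & i & ~d) | (d & e & l & ~l) | (e & i & l & ~l) | (d & e & ~d & ~l) | (e & i & ~d & ~l)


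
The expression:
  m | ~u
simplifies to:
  m | ~u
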